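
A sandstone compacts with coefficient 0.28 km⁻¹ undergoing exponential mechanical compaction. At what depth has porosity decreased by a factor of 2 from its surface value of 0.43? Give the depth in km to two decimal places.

2.48 km

φ/φ₀ = 1/2 ⇒ exp(−c·d) = 1/2 ⇒ d = ln(2) / c
d = 0.6931 / 0.28 = 2.476 km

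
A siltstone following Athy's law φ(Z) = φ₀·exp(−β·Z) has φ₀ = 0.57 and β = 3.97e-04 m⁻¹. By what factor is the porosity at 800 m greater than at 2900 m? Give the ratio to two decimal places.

Working in km (1 km = 1000 m; β in km⁻¹ = β in m⁻¹ × 1000):
φ(Z₁)/φ(Z₂) = e^(−β·Z₁)/e^(−β·Z₂) = e^{β(Z₂−Z₁)}
= exp(0.397 × 2.1) = exp(0.8337) = 2.3018

2.30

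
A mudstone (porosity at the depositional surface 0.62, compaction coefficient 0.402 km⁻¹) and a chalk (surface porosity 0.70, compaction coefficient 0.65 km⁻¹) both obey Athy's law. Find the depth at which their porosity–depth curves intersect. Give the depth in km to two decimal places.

Set φ₀ₐ e^(−cₐz) = φ₀ᵦ e^(−cᵦz) ⇒ ln(φ₀ₐ/φ₀ᵦ) = (cₐ − cᵦ)·z
z = ln(0.62/0.7) / (0.402 − 0.65) = -0.1214 / -0.248 = 0.489 km

0.49 km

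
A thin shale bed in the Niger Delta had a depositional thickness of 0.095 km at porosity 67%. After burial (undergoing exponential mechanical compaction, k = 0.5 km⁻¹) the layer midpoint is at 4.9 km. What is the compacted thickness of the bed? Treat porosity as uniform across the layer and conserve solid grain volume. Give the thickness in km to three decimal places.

0.033 km

Porosity at 4.9 km: phi = 0.67·exp(−0.5×4.9) = 0.0578
Solid-volume conservation: h(1−phi) = h₀(1−phi₀) ⇒ h = h₀·(1−phi₀)/(1−phi)
h = 0.095 × (1 − 0.67)/(1 − 0.0578) = 0.095 × 0.3503 = 0.0333 km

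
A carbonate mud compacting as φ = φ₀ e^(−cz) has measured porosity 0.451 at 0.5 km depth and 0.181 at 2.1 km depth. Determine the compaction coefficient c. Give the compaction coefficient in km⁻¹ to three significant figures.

Athy: φ(z) = φ₀ e^(−cz) ⇒ φ₁/φ₂ = e^{c(z₂−z₁)} ⇒ c = ln(φ₁/φ₂)/(z₂−z₁)
c = ln(0.451/0.181) / (2.1 − 0.5) = ln(2.492) / 1.6 = 0.9130 / 1.6 = 0.5706 km⁻¹

0.571 km⁻¹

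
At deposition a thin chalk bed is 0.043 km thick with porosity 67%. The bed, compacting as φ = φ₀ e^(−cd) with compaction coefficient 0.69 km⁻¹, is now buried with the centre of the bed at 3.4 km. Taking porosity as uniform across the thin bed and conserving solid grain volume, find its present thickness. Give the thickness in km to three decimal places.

0.015 km

Porosity at 3.4 km: φ = 0.67·exp(−0.69×3.4) = 0.0642
Solid-volume conservation: h(1−φ) = h₀(1−φ₀) ⇒ h = h₀·(1−φ₀)/(1−φ)
h = 0.043 × (1 − 0.67)/(1 − 0.0642) = 0.043 × 0.3526 = 0.0152 km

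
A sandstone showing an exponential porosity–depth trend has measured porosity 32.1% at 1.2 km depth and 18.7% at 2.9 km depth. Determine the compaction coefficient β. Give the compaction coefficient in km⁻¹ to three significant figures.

0.318 km⁻¹

Athy: phi(Z) = phi₀ e^(−βZ) ⇒ phi₁/phi₂ = e^{β(Z₂−Z₁)} ⇒ β = ln(phi₁/phi₂)/(Z₂−Z₁)
β = ln(0.321/0.187) / (2.9 − 1.2) = ln(1.717) / 1.7 = 0.5403 / 1.7 = 0.3178 km⁻¹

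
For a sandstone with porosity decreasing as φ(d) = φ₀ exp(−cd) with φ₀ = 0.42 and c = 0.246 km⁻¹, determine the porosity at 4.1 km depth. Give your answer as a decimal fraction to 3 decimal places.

φ = φ₀·exp(−c·d) = 0.42 × exp(−0.246 × 4.1) = 0.42 × exp(−1.009)
  = 0.42 × 0.3647 = 0.1532

0.153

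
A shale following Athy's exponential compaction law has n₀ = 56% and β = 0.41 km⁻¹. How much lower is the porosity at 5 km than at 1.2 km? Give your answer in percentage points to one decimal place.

27.0 percentage points

n(1.2) = 0.56·e^(−0.41×1.2) = 0.3424
n(5) = 0.56·e^(−0.41×5) = 0.0721
Δn = 0.3424 − 0.0721 = 0.2703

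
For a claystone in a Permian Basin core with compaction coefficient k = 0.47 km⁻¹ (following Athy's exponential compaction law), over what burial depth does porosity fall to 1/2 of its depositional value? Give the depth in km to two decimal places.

n/n₀ = 1/2 ⇒ exp(−k·d) = 1/2 ⇒ d = ln(2) / k
d = 0.6931 / 0.47 = 1.475 km

1.47 km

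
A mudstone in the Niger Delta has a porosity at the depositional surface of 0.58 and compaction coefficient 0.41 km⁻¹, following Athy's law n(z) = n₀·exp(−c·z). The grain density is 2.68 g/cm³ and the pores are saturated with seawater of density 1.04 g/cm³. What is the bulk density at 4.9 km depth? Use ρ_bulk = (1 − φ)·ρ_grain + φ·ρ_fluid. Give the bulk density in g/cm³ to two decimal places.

Porosity at depth: n = 0.58·exp(−0.41×4.9) = 0.58×0.1341 = 0.0778
Bulk density: ρ_b = (1−n)ρ_g + n·ρ_f = 0.9222×2.68 + 0.0778×1.04
       = 2.472 + 0.081 = 2.552 g/cm³

2.55 g/cm³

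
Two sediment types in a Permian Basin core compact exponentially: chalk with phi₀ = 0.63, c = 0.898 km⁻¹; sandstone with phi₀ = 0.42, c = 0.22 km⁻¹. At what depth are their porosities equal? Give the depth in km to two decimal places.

0.60 km

Set phi₀ₐ e^(−cₐd) = phi₀ᵦ e^(−cᵦd) ⇒ ln(phi₀ₐ/phi₀ᵦ) = (cₐ − cᵦ)·d
d = ln(0.63/0.42) / (0.898 − 0.22) = 0.4055 / 0.678 = 0.598 km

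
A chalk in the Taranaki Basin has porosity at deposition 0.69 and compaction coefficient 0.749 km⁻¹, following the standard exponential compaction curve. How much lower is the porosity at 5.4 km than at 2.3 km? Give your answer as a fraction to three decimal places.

phi(2.3) = 0.69·e^(−0.749×2.3) = 0.1232
phi(5.4) = 0.69·e^(−0.749×5.4) = 0.0121
Δphi = 0.1232 − 0.0121 = 0.1111

0.111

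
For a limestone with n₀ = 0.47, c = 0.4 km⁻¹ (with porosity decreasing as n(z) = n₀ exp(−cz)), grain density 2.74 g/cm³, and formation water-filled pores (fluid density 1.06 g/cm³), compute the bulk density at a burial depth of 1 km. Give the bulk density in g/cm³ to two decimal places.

Porosity at depth: n = 0.47·exp(−0.4×1) = 0.47×0.6703 = 0.3151
Bulk density: ρ_b = (1−n)ρ_g + n·ρ_f = 0.6849×2.74 + 0.3151×1.06
       = 1.877 + 0.334 = 2.211 g/cm³

2.21 g/cm³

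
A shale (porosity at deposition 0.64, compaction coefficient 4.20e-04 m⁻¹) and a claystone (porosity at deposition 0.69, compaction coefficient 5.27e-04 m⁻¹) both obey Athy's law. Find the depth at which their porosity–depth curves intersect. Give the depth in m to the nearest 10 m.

Working in km (1 km = 1000 m; c in km⁻¹ = c in m⁻¹ × 1000):
Set n₀ₐ e^(−cₐd) = n₀ᵦ e^(−cᵦd) ⇒ ln(n₀ₐ/n₀ᵦ) = (cₐ − cᵦ)·d
d = ln(0.64/0.69) / (0.42 − 0.527) = -0.0752 / -0.107 = 0.703 km

700 m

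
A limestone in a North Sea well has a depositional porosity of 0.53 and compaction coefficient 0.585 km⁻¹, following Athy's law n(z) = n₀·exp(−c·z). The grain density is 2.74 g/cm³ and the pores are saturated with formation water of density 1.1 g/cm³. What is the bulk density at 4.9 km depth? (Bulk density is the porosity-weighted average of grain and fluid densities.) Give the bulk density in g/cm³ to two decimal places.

Porosity at depth: n = 0.53·exp(−0.585×4.9) = 0.53×0.0569 = 0.0302
Bulk density: ρ_b = (1−n)ρ_g + n·ρ_f = 0.9698×2.74 + 0.0302×1.1
       = 2.657 + 0.033 = 2.691 g/cm³

2.69 g/cm³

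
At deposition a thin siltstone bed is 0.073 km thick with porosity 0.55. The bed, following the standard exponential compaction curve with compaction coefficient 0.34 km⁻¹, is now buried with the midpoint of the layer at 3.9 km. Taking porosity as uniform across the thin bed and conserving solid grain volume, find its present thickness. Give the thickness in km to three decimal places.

Porosity at 3.9 km: phi = 0.55·exp(−0.34×3.9) = 0.1460
Solid-volume conservation: h(1−phi) = h₀(1−phi₀) ⇒ h = h₀·(1−phi₀)/(1−phi)
h = 0.073 × (1 − 0.55)/(1 − 0.1460) = 0.073 × 0.5270 = 0.0385 km

0.038 km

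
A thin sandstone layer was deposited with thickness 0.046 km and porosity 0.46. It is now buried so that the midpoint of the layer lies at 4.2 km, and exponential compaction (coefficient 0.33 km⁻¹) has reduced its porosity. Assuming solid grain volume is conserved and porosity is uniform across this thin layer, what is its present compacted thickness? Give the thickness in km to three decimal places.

Porosity at 4.2 km: n = 0.46·exp(−0.33×4.2) = 0.1150
Solid-volume conservation: h(1−n) = h₀(1−n₀) ⇒ h = h₀·(1−n₀)/(1−n)
h = 0.046 × (1 − 0.46)/(1 − 0.1150) = 0.046 × 0.6102 = 0.0281 km

0.028 km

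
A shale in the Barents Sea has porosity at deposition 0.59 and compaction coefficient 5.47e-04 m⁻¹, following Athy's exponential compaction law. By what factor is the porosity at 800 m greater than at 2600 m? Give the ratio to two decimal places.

Working in km (1 km = 1000 m; β in km⁻¹ = β in m⁻¹ × 1000):
φ(Z₁)/φ(Z₂) = e^(−β·Z₁)/e^(−β·Z₂) = e^{β(Z₂−Z₁)}
= exp(0.547 × 1.8) = exp(0.9846) = 2.6767

2.68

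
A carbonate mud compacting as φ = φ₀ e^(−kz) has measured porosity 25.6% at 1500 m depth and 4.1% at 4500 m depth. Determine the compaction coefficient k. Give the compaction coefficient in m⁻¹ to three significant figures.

0.000611 m⁻¹

Working in km (1 km = 1000 m; k in km⁻¹ = k in m⁻¹ × 1000):
Athy: φ(z) = φ₀ e^(−kz) ⇒ φ₁/φ₂ = e^{k(z₂−z₁)} ⇒ k = ln(φ₁/φ₂)/(z₂−z₁)
k = ln(0.256/0.041) / (4.5 − 1.5) = ln(6.244) / 3 = 1.8316 / 3 = 0.6105 km⁻¹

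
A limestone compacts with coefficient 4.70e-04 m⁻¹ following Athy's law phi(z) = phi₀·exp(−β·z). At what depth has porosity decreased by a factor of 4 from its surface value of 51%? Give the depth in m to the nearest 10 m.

2950 m

Working in km (1 km = 1000 m; β in km⁻¹ = β in m⁻¹ × 1000):
phi/phi₀ = 1/4 ⇒ exp(−β·z) = 1/4 ⇒ z = ln(4) / β
z = 1.3863 / 0.47 = 2.950 km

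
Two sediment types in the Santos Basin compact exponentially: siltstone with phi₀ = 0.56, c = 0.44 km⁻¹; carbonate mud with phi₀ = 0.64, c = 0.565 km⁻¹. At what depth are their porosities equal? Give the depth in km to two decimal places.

Set phi₀ₐ e^(−cₐd) = phi₀ᵦ e^(−cᵦd) ⇒ ln(phi₀ₐ/phi₀ᵦ) = (cₐ − cᵦ)·d
d = ln(0.56/0.64) / (0.44 − 0.565) = -0.1335 / -0.125 = 1.068 km

1.07 km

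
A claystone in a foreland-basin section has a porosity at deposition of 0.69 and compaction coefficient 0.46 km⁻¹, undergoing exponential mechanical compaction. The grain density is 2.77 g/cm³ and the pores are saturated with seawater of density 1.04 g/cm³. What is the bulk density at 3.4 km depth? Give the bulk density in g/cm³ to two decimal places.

2.52 g/cm³

Porosity at depth: n = 0.69·exp(−0.46×3.4) = 0.69×0.2093 = 0.1444
Bulk density: ρ_b = (1−n)ρ_g + n·ρ_f = 0.8556×2.77 + 0.1444×1.04
       = 2.370 + 0.150 = 2.520 g/cm³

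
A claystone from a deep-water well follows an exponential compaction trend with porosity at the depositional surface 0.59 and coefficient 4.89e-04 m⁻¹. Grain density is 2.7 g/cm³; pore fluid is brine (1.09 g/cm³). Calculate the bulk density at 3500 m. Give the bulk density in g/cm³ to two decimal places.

Working in km (1 km = 1000 m; k in km⁻¹ = k in m⁻¹ × 1000):
Porosity at depth: φ = 0.59·exp(−0.489×3.5) = 0.59×0.1806 = 0.1066
Bulk density: ρ_b = (1−φ)ρ_g + φ·ρ_f = 0.8934×2.7 + 0.1066×1.09
       = 2.412 + 0.116 = 2.528 g/cm³

2.53 g/cm³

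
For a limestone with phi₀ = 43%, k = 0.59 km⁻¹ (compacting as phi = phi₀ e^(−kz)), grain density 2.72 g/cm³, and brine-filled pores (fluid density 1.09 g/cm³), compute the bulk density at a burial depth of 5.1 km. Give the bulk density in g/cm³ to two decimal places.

Porosity at depth: phi = 0.43·exp(−0.59×5.1) = 0.43×0.0493 = 0.0212
Bulk density: ρ_b = (1−phi)ρ_g + phi·ρ_f = 0.9788×2.72 + 0.0212×1.09
       = 2.662 + 0.023 = 2.685 g/cm³

2.69 g/cm³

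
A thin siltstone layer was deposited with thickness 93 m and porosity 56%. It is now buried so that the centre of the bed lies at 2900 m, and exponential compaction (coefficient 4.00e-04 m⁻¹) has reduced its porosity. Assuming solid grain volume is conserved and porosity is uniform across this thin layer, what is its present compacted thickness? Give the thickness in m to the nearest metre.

50 m

Working in km (1 km = 1000 m; c in km⁻¹ = c in m⁻¹ × 1000):
Porosity at 2.9 km: phi = 0.56·exp(−0.4×2.9) = 0.1756
Solid-volume conservation: h(1−phi) = h₀(1−phi₀) ⇒ h = h₀·(1−phi₀)/(1−phi)
h = 0.093 × (1 − 0.56)/(1 − 0.1756) = 0.093 × 0.5337 = 0.0496 km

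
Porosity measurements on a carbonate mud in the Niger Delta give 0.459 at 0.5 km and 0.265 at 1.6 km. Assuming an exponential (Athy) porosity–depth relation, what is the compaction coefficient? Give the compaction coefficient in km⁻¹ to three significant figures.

Athy: φ(Z) = φ₀ e^(−βZ) ⇒ φ₁/φ₂ = e^{β(Z₂−Z₁)} ⇒ β = ln(φ₁/φ₂)/(Z₂−Z₁)
β = ln(0.459/0.265) / (1.6 − 0.5) = ln(1.732) / 1.1 = 0.5493 / 1.1 = 0.4994 km⁻¹

0.499 km⁻¹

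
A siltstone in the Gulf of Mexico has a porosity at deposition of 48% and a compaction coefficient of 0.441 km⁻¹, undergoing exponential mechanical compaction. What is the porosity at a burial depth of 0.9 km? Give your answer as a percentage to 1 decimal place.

n = n₀·exp(−k·z) = 0.48 × exp(−0.441 × 0.9) = 0.48 × exp(−0.3969)
  = 0.48 × 0.6724 = 0.3228

32.3%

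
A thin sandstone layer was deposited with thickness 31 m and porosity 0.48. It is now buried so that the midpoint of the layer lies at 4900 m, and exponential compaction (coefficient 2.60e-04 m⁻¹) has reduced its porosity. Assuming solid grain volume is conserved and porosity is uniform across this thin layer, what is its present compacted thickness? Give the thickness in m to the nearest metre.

19 m

Working in km (1 km = 1000 m; c in km⁻¹ = c in m⁻¹ × 1000):
Porosity at 4.9 km: φ = 0.48·exp(−0.26×4.9) = 0.1343
Solid-volume conservation: h(1−φ) = h₀(1−φ₀) ⇒ h = h₀·(1−φ₀)/(1−φ)
h = 0.031 × (1 − 0.48)/(1 − 0.1343) = 0.031 × 0.6006 = 0.0186 km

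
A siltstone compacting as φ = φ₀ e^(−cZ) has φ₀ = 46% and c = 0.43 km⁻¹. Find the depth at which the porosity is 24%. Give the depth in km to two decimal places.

Invert Athy's law: Z = ln(φ₀/φ) / c
Z = ln(0.46/0.24) / 0.43 = ln(1.917) / 0.43 = 0.6506 / 0.43 = 1.513 km

1.51 km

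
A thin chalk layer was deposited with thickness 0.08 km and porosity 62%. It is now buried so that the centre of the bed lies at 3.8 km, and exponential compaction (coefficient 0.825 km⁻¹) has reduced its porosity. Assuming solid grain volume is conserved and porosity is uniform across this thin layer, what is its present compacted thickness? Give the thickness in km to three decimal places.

Porosity at 3.8 km: φ = 0.62·exp(−0.825×3.8) = 0.0270
Solid-volume conservation: h(1−φ) = h₀(1−φ₀) ⇒ h = h₀·(1−φ₀)/(1−φ)
h = 0.08 × (1 − 0.62)/(1 − 0.0270) = 0.08 × 0.3905 = 0.0312 km

0.031 km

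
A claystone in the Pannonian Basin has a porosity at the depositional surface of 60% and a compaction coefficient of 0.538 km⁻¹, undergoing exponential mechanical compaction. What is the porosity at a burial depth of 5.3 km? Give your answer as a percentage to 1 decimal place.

n = n₀·exp(−β·z) = 0.6 × exp(−0.538 × 5.3) = 0.6 × exp(−2.851)
  = 0.6 × 0.0578 = 0.0347

3.5%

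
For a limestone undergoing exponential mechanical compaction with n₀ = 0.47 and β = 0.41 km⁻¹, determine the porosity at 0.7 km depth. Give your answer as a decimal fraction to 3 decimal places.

n = n₀·exp(−β·z) = 0.47 × exp(−0.41 × 0.7) = 0.47 × exp(−0.287)
  = 0.47 × 0.7505 = 0.3527

0.353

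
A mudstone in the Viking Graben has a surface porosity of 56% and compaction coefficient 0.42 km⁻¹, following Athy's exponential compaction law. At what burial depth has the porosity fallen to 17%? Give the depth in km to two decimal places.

2.84 km

Invert Athy's law: d = ln(phi₀/phi) / β
d = ln(0.56/0.17) / 0.42 = ln(3.294) / 0.42 = 1.1921 / 0.42 = 2.838 km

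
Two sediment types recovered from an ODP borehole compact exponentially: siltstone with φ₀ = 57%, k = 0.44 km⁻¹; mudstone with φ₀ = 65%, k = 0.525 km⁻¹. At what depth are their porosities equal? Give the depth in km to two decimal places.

Set φ₀ₐ e^(−kₐZ) = φ₀ᵦ e^(−kᵦZ) ⇒ ln(φ₀ₐ/φ₀ᵦ) = (kₐ − kᵦ)·Z
Z = ln(0.57/0.65) / (0.44 − 0.525) = -0.1313 / -0.085 = 1.545 km

1.55 km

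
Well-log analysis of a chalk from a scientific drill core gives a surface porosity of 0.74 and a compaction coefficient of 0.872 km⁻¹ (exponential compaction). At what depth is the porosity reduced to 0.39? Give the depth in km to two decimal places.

0.73 km

Invert Athy's law: z = ln(n₀/n) / c
z = ln(0.74/0.39) / 0.872 = ln(1.897) / 0.872 = 0.6405 / 0.872 = 0.735 km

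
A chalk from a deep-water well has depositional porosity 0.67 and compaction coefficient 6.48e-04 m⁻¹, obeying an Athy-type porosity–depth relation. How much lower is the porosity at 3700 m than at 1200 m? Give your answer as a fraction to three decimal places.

Working in km (1 km = 1000 m; k in km⁻¹ = k in m⁻¹ × 1000):
φ(1.2) = 0.67·e^(−0.648×1.2) = 0.3079
φ(3.7) = 0.67·e^(−0.648×3.7) = 0.0609
Δφ = 0.3079 − 0.0609 = 0.2469

0.247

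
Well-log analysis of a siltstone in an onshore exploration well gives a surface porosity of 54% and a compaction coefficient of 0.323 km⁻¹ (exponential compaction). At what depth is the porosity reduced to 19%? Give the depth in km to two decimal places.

3.23 km

Invert Athy's law: z = ln(phi₀/phi) / β
z = ln(0.54/0.19) / 0.323 = ln(2.842) / 0.323 = 1.0445 / 0.323 = 3.234 km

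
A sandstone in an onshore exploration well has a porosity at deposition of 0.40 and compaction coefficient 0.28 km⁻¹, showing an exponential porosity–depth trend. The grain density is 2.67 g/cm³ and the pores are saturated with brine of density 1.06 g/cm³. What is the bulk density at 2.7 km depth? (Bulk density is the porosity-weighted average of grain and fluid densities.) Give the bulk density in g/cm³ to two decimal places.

2.37 g/cm³

Porosity at depth: φ = 0.4·exp(−0.28×2.7) = 0.4×0.4695 = 0.1878
Bulk density: ρ_b = (1−φ)ρ_g + φ·ρ_f = 0.8122×2.67 + 0.1878×1.06
       = 2.169 + 0.199 = 2.368 g/cm³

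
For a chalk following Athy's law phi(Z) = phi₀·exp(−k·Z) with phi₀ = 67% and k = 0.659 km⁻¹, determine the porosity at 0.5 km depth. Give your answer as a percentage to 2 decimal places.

48.19%

phi = phi₀·exp(−k·Z) = 0.67 × exp(−0.659 × 0.5) = 0.67 × exp(−0.3295)
  = 0.67 × 0.7193 = 0.4819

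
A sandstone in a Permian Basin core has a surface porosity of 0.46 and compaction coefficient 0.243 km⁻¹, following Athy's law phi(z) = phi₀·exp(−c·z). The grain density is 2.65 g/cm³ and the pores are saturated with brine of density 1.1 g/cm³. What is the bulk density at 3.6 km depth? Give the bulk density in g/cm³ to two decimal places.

Porosity at depth: phi = 0.46·exp(−0.243×3.6) = 0.46×0.4169 = 0.1918
Bulk density: ρ_b = (1−phi)ρ_g + phi·ρ_f = 0.8082×2.65 + 0.1918×1.1
       = 2.142 + 0.211 = 2.353 g/cm³

2.35 g/cm³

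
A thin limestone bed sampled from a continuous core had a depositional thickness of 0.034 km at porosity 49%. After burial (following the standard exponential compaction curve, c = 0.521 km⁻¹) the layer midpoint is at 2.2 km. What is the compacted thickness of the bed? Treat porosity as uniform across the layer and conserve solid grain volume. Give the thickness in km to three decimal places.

Porosity at 2.2 km: φ = 0.49·exp(−0.521×2.2) = 0.1557
Solid-volume conservation: h(1−φ) = h₀(1−φ₀) ⇒ h = h₀·(1−φ₀)/(1−φ)
h = 0.034 × (1 − 0.49)/(1 − 0.1557) = 0.034 × 0.6041 = 0.0205 km

0.021 km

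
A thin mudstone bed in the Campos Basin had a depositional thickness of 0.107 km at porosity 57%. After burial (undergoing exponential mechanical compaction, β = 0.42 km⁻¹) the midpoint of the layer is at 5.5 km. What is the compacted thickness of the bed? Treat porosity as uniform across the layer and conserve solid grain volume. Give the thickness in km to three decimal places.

0.049 km

Porosity at 5.5 km: phi = 0.57·exp(−0.42×5.5) = 0.0566
Solid-volume conservation: h(1−phi) = h₀(1−phi₀) ⇒ h = h₀·(1−phi₀)/(1−phi)
h = 0.107 × (1 − 0.57)/(1 − 0.0566) = 0.107 × 0.4558 = 0.0488 km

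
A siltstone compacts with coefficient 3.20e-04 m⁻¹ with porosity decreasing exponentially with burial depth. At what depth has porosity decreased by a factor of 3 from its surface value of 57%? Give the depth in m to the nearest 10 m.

3430 m

Working in km (1 km = 1000 m; β in km⁻¹ = β in m⁻¹ × 1000):
n/n₀ = 1/3 ⇒ exp(−β·d) = 1/3 ⇒ d = ln(3) / β
d = 1.0986 / 0.32 = 3.433 km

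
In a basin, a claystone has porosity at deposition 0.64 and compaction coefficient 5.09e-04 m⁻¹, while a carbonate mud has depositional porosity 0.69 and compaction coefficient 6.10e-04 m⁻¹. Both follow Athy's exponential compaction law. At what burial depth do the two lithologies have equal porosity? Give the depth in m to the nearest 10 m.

Working in km (1 km = 1000 m; β in km⁻¹ = β in m⁻¹ × 1000):
Set φ₀ₐ e^(−βₐd) = φ₀ᵦ e^(−βᵦd) ⇒ ln(φ₀ₐ/φ₀ᵦ) = (βₐ − βᵦ)·d
d = ln(0.64/0.69) / (0.509 − 0.61) = -0.0752 / -0.101 = 0.745 km

740 m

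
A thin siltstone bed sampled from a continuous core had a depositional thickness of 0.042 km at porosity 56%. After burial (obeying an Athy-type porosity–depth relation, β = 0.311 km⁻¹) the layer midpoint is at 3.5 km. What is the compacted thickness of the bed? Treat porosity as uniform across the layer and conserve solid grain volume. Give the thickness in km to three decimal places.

0.023 km

Porosity at 3.5 km: φ = 0.56·exp(−0.311×3.5) = 0.1886
Solid-volume conservation: h(1−φ) = h₀(1−φ₀) ⇒ h = h₀·(1−φ₀)/(1−φ)
h = 0.042 × (1 − 0.56)/(1 − 0.1886) = 0.042 × 0.5422 = 0.0228 km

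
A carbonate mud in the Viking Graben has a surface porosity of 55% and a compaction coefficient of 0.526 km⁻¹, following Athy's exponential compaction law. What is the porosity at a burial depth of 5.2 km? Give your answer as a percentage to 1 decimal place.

3.6%

φ = φ₀·exp(−c·Z) = 0.55 × exp(−0.526 × 5.2) = 0.55 × exp(−2.735)
  = 0.55 × 0.0649 = 0.0357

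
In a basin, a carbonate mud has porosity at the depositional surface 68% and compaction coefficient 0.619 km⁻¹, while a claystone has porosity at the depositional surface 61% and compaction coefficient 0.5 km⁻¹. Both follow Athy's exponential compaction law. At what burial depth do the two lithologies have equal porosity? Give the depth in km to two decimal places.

0.91 km

Set n₀ₐ e^(−kₐz) = n₀ᵦ e^(−kᵦz) ⇒ ln(n₀ₐ/n₀ᵦ) = (kₐ − kᵦ)·z
z = ln(0.68/0.61) / (0.619 − 0.5) = 0.1086 / 0.119 = 0.913 km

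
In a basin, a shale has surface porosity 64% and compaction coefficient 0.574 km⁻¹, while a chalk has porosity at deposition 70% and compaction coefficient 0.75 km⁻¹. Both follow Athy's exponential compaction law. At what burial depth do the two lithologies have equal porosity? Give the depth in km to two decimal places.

0.51 km

Set n₀ₐ e^(−βₐZ) = n₀ᵦ e^(−βᵦZ) ⇒ ln(n₀ₐ/n₀ᵦ) = (βₐ − βᵦ)·Z
Z = ln(0.64/0.7) / (0.574 − 0.75) = -0.0896 / -0.176 = 0.509 km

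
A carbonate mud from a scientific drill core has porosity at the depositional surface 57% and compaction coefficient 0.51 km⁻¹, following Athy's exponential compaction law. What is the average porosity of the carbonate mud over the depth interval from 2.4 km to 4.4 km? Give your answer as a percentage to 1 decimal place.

10.5%

⟨n⟩ = (1/(z₂−z₁)) ∫ n₀ e^(−cz) dz = n₀·(e^(−c·z₁) − e^(−c·z₂)) / (c·(z₂−z₁))
e^(−0.51×2.4) = 0.2941; e^(−0.51×4.4) = 0.1060
⟨n⟩ = 0.57 × (0.2941 − 0.1060) / (0.51 × 2) = 0.57 × 0.1843 = 0.1051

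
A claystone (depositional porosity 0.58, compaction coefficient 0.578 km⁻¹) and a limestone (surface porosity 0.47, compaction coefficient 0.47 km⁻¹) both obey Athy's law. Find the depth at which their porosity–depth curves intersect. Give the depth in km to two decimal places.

1.95 km

Set n₀ₐ e^(−cₐd) = n₀ᵦ e^(−cᵦd) ⇒ ln(n₀ₐ/n₀ᵦ) = (cₐ − cᵦ)·d
d = ln(0.58/0.47) / (0.578 − 0.47) = 0.2103 / 0.108 = 1.947 km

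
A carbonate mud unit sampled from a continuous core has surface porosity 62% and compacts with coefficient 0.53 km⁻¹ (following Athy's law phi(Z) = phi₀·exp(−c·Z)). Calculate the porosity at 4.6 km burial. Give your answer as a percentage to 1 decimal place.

5.4%

phi = phi₀·exp(−c·Z) = 0.62 × exp(−0.53 × 4.6) = 0.62 × exp(−2.438)
  = 0.62 × 0.0873 = 0.0541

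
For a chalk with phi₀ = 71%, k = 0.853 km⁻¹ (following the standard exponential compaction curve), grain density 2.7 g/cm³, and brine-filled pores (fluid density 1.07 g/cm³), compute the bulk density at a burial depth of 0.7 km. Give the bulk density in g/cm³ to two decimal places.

2.06 g/cm³

Porosity at depth: phi = 0.71·exp(−0.853×0.7) = 0.71×0.5504 = 0.3908
Bulk density: ρ_b = (1−phi)ρ_g + phi·ρ_f = 0.6092×2.7 + 0.3908×1.07
       = 1.645 + 0.418 = 2.063 g/cm³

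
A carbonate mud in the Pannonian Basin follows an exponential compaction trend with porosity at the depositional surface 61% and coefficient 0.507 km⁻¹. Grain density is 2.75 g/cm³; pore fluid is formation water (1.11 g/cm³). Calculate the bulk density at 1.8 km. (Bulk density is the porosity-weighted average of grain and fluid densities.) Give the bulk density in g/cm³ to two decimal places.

Porosity at depth: phi = 0.61·exp(−0.507×1.8) = 0.61×0.4015 = 0.2449
Bulk density: ρ_b = (1−phi)ρ_g + phi·ρ_f = 0.7551×2.75 + 0.2449×1.11
       = 2.077 + 0.272 = 2.348 g/cm³

2.35 g/cm³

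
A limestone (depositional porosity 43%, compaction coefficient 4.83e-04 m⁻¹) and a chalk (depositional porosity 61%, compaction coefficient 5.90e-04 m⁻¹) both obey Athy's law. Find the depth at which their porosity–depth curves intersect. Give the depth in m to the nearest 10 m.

3270 m

Working in km (1 km = 1000 m; c in km⁻¹ = c in m⁻¹ × 1000):
Set n₀ₐ e^(−cₐz) = n₀ᵦ e^(−cᵦz) ⇒ ln(n₀ₐ/n₀ᵦ) = (cₐ − cᵦ)·z
z = ln(0.43/0.61) / (0.483 − 0.59) = -0.3497 / -0.107 = 3.268 km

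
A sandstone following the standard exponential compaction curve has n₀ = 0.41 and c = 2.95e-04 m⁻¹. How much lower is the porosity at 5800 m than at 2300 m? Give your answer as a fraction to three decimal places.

0.134

Working in km (1 km = 1000 m; c in km⁻¹ = c in m⁻¹ × 1000):
n(2.3) = 0.41·e^(−0.295×2.3) = 0.2080
n(5.8) = 0.41·e^(−0.295×5.8) = 0.0741
Δn = 0.2080 − 0.0741 = 0.1339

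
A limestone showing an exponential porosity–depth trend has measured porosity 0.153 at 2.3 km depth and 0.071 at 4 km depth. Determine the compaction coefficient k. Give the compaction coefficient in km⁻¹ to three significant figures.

Athy: phi(Z) = phi₀ e^(−kZ) ⇒ phi₁/phi₂ = e^{k(Z₂−Z₁)} ⇒ k = ln(phi₁/phi₂)/(Z₂−Z₁)
k = ln(0.153/0.071) / (4 − 2.3) = ln(2.155) / 1.7 = 0.7678 / 1.7 = 0.4516 km⁻¹

0.452 km⁻¹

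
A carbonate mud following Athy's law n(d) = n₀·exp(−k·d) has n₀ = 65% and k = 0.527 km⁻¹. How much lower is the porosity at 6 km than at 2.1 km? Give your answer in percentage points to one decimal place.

18.7 percentage points

n(2.1) = 0.65·e^(−0.527×2.1) = 0.2149
n(6) = 0.65·e^(−0.527×6) = 0.0275
Δn = 0.2149 − 0.0275 = 0.1874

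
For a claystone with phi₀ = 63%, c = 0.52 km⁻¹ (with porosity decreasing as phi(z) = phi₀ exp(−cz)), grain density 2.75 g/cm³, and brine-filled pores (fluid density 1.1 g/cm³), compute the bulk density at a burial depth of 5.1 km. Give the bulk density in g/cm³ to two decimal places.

Porosity at depth: phi = 0.63·exp(−0.52×5.1) = 0.63×0.0705 = 0.0444
Bulk density: ρ_b = (1−phi)ρ_g + phi·ρ_f = 0.9556×2.75 + 0.0444×1.1
       = 2.628 + 0.049 = 2.677 g/cm³

2.68 g/cm³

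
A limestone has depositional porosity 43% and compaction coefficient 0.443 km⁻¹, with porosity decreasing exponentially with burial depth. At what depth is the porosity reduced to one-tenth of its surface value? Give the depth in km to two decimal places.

5.20 km

φ/φ₀ = 1/10 ⇒ exp(−β·z) = 1/10 ⇒ z = ln(10) / β
z = 2.3026 / 0.443 = 5.198 km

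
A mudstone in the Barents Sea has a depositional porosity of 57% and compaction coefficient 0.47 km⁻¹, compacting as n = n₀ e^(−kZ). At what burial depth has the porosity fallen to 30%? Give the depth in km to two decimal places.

Invert Athy's law: Z = ln(n₀/n) / k
Z = ln(0.57/0.3) / 0.47 = ln(1.9) / 0.47 = 0.6419 / 0.47 = 1.366 km

1.37 km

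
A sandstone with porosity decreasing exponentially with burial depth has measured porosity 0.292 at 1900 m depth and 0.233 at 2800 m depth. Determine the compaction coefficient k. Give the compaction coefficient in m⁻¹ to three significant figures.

Working in km (1 km = 1000 m; k in km⁻¹ = k in m⁻¹ × 1000):
Athy: phi(z) = phi₀ e^(−kz) ⇒ phi₁/phi₂ = e^{k(z₂−z₁)} ⇒ k = ln(phi₁/phi₂)/(z₂−z₁)
k = ln(0.292/0.233) / (2.8 − 1.9) = ln(1.253) / 0.9 = 0.2257 / 0.9 = 0.2508 km⁻¹

0.000251 m⁻¹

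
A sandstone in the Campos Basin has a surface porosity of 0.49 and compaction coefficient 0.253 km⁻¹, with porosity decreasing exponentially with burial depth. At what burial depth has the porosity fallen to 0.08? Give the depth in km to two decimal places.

Invert Athy's law: Z = ln(n₀/n) / c
Z = ln(0.49/0.08) / 0.253 = ln(6.125) / 0.253 = 1.8124 / 0.253 = 7.164 km

7.16 km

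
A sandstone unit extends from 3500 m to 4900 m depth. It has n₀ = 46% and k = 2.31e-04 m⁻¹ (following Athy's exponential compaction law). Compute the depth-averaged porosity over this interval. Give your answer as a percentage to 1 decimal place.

17.5%

Working in km (1 km = 1000 m; k in km⁻¹ = k in m⁻¹ × 1000):
⟨n⟩ = (1/(d₂−d₁)) ∫ n₀ e^(−kd) dd = n₀·(e^(−k·d₁) − e^(−k·d₂)) / (k·(d₂−d₁))
e^(−0.231×3.5) = 0.4455; e^(−0.231×4.9) = 0.3224
⟨n⟩ = 0.46 × (0.4455 − 0.3224) / (0.231 × 1.4) = 0.46 × 0.3807 = 0.1751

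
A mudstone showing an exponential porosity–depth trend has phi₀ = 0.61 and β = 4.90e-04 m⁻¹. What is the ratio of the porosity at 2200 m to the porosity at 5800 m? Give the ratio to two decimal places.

Working in km (1 km = 1000 m; β in km⁻¹ = β in m⁻¹ × 1000):
phi(Z₁)/phi(Z₂) = e^(−β·Z₁)/e^(−β·Z₂) = e^{β(Z₂−Z₁)}
= exp(0.49 × 3.6) = exp(1.764) = 5.8357

5.84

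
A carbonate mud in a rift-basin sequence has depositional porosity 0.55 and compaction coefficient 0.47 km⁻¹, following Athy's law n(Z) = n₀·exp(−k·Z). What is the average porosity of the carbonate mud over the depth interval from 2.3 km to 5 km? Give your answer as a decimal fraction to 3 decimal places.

0.106

⟨n⟩ = (1/(Z₂−Z₁)) ∫ n₀ e^(−kZ) dZ = n₀·(e^(−k·Z₁) − e^(−k·Z₂)) / (k·(Z₂−Z₁))
e^(−0.47×2.3) = 0.3393; e^(−0.47×5) = 0.0954
⟨n⟩ = 0.55 × (0.3393 − 0.0954) / (0.47 × 2.7) = 0.55 × 0.1922 = 0.1057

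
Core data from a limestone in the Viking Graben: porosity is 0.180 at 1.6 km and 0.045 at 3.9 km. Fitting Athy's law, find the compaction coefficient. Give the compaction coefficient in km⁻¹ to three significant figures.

Athy: φ(d) = φ₀ e^(−kd) ⇒ φ₁/φ₂ = e^{k(d₂−d₁)} ⇒ k = ln(φ₁/φ₂)/(d₂−d₁)
k = ln(0.18/0.045) / (3.9 − 1.6) = ln(4) / 2.3 = 1.3863 / 2.3 = 0.6027 km⁻¹

0.603 km⁻¹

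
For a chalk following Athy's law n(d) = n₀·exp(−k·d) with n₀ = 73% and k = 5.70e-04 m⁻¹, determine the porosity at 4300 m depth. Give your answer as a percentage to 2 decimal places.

6.29%

Working in km (1 km = 1000 m; k in km⁻¹ = k in m⁻¹ × 1000):
n = n₀·exp(−k·d) = 0.73 × exp(−0.57 × 4.3) = 0.73 × exp(−2.451)
  = 0.73 × 0.0862 = 0.0629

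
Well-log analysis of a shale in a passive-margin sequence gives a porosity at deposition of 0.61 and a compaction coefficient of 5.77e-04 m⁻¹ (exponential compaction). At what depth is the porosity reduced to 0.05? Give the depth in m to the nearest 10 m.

Working in km (1 km = 1000 m; k in km⁻¹ = k in m⁻¹ × 1000):
Invert Athy's law: z = ln(n₀/n) / k
z = ln(0.61/0.05) / 0.577 = ln(12.2) / 0.577 = 2.5014 / 0.577 = 4.335 km

4340 m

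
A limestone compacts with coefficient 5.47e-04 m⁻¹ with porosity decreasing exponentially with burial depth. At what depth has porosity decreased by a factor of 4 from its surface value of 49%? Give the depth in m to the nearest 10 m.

Working in km (1 km = 1000 m; k in km⁻¹ = k in m⁻¹ × 1000):
phi/phi₀ = 1/4 ⇒ exp(−k·d) = 1/4 ⇒ d = ln(4) / k
d = 1.3863 / 0.547 = 2.534 km

2530 m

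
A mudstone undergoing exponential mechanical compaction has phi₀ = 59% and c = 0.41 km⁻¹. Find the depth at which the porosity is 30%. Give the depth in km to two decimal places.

1.65 km

Invert Athy's law: d = ln(phi₀/phi) / c
d = ln(0.59/0.3) / 0.41 = ln(1.967) / 0.41 = 0.6763 / 0.41 = 1.650 km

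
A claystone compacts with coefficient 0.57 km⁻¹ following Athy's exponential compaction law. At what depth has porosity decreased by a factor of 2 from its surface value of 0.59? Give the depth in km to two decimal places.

φ/φ₀ = 1/2 ⇒ exp(−c·d) = 1/2 ⇒ d = ln(2) / c
d = 0.6931 / 0.57 = 1.216 km

1.22 km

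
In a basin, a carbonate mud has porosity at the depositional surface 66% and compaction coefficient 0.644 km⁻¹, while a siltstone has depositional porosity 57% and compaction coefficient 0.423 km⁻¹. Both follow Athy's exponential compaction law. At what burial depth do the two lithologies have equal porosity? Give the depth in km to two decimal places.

Set n₀ₐ e^(−kₐd) = n₀ᵦ e^(−kᵦd) ⇒ ln(n₀ₐ/n₀ᵦ) = (kₐ − kᵦ)·d
d = ln(0.66/0.57) / (0.644 − 0.423) = 0.1466 / 0.221 = 0.663 km

0.66 km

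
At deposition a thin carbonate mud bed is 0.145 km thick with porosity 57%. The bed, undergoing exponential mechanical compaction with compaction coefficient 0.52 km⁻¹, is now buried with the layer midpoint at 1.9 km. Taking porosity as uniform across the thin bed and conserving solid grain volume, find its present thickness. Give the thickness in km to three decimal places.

0.079 km

Porosity at 1.9 km: n = 0.57·exp(−0.52×1.9) = 0.2122
Solid-volume conservation: h(1−n) = h₀(1−n₀) ⇒ h = h₀·(1−n₀)/(1−n)
h = 0.145 × (1 − 0.57)/(1 − 0.2122) = 0.145 × 0.5458 = 0.0791 km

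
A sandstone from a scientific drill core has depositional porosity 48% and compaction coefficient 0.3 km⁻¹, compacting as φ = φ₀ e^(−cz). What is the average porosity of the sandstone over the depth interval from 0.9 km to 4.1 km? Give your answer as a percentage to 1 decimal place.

⟨φ⟩ = (1/(z₂−z₁)) ∫ φ₀ e^(−cz) dz = φ₀·(e^(−c·z₁) − e^(−c·z₂)) / (c·(z₂−z₁))
e^(−0.3×0.9) = 0.7634; e^(−0.3×4.1) = 0.2923
⟨φ⟩ = 0.48 × (0.7634 − 0.2923) / (0.3 × 3.2) = 0.48 × 0.4907 = 0.2355

23.6%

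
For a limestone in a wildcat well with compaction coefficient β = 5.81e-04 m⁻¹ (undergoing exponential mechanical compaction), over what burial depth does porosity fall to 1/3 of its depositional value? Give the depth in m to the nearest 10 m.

Working in km (1 km = 1000 m; β in km⁻¹ = β in m⁻¹ × 1000):
n/n₀ = 1/3 ⇒ exp(−β·d) = 1/3 ⇒ d = ln(3) / β
d = 1.0986 / 0.581 = 1.891 km

1890 m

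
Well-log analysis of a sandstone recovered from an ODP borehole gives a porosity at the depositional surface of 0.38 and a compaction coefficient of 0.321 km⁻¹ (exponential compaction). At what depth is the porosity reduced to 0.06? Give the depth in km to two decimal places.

5.75 km

Invert Athy's law: d = ln(φ₀/φ) / β
d = ln(0.38/0.06) / 0.321 = ln(6.333) / 0.321 = 1.8458 / 0.321 = 5.750 km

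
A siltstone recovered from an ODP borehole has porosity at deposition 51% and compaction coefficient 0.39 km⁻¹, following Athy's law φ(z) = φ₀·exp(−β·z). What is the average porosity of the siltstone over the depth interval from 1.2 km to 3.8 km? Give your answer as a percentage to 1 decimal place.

20.1%

⟨φ⟩ = (1/(z₂−z₁)) ∫ φ₀ e^(−βz) dz = φ₀·(e^(−β·z₁) − e^(−β·z₂)) / (β·(z₂−z₁))
e^(−0.39×1.2) = 0.6263; e^(−0.39×3.8) = 0.2272
⟨φ⟩ = 0.51 × (0.6263 − 0.2272) / (0.39 × 2.6) = 0.51 × 0.3936 = 0.2007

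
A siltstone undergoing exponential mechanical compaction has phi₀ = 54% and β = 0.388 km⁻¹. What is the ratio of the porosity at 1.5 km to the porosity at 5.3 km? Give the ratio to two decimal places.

phi(z₁)/phi(z₂) = e^(−β·z₁)/e^(−β·z₂) = e^{β(z₂−z₁)}
= exp(0.388 × 3.8) = exp(1.474) = 4.3684

4.37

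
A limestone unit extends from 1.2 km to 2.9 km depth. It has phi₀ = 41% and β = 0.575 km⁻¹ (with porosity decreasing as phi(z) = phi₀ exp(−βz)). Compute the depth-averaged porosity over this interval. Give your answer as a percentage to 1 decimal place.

⟨phi⟩ = (1/(z₂−z₁)) ∫ phi₀ e^(−βz) dz = phi₀·(e^(−β·z₁) − e^(−β·z₂)) / (β·(z₂−z₁))
e^(−0.575×1.2) = 0.5016; e^(−0.575×2.9) = 0.1887
⟨phi⟩ = 0.41 × (0.5016 − 0.1887) / (0.575 × 1.7) = 0.41 × 0.3201 = 0.1312

13.1%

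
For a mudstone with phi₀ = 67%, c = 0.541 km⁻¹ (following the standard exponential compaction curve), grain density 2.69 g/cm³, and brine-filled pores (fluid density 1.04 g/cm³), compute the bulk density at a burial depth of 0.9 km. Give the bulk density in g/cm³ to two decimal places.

2.01 g/cm³

Porosity at depth: phi = 0.67·exp(−0.541×0.9) = 0.67×0.6145 = 0.4117
Bulk density: ρ_b = (1−phi)ρ_g + phi·ρ_f = 0.5883×2.69 + 0.4117×1.04
       = 1.582 + 0.428 = 2.011 g/cm³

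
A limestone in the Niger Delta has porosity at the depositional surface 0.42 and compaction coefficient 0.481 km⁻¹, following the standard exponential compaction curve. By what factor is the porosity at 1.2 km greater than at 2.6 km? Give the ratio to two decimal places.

1.96

n(d₁)/n(d₂) = e^(−k·d₁)/e^(−k·d₂) = e^{k(d₂−d₁)}
= exp(0.481 × 1.4) = exp(0.6734) = 1.9609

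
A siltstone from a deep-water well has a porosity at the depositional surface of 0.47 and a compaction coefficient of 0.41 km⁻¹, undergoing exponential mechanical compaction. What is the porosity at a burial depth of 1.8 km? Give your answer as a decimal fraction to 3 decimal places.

phi = phi₀·exp(−k·d) = 0.47 × exp(−0.41 × 1.8) = 0.47 × exp(−0.738)
  = 0.47 × 0.4781 = 0.2247

0.225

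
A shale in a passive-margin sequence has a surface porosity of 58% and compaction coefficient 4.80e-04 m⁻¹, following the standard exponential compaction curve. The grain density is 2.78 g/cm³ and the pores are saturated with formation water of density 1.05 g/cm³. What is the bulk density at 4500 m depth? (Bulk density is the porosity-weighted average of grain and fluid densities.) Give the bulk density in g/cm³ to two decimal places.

Working in km (1 km = 1000 m; c in km⁻¹ = c in m⁻¹ × 1000):
Porosity at depth: n = 0.58·exp(−0.48×4.5) = 0.58×0.1153 = 0.0669
Bulk density: ρ_b = (1−n)ρ_g + n·ρ_f = 0.9331×2.78 + 0.0669×1.05
       = 2.594 + 0.070 = 2.664 g/cm³

2.66 g/cm³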